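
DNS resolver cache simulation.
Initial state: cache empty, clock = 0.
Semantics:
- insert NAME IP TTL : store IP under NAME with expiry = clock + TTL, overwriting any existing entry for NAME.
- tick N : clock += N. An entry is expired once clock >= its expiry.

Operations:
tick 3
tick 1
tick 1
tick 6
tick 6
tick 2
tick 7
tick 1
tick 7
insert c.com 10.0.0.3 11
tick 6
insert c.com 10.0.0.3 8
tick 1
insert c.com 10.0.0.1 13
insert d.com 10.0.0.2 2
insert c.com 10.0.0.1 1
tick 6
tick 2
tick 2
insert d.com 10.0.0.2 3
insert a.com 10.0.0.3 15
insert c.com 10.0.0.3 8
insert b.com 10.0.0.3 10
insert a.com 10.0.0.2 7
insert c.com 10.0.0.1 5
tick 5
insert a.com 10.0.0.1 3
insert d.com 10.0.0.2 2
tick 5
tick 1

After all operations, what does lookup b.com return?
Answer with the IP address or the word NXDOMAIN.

Answer: NXDOMAIN

Derivation:
Op 1: tick 3 -> clock=3.
Op 2: tick 1 -> clock=4.
Op 3: tick 1 -> clock=5.
Op 4: tick 6 -> clock=11.
Op 5: tick 6 -> clock=17.
Op 6: tick 2 -> clock=19.
Op 7: tick 7 -> clock=26.
Op 8: tick 1 -> clock=27.
Op 9: tick 7 -> clock=34.
Op 10: insert c.com -> 10.0.0.3 (expiry=34+11=45). clock=34
Op 11: tick 6 -> clock=40.
Op 12: insert c.com -> 10.0.0.3 (expiry=40+8=48). clock=40
Op 13: tick 1 -> clock=41.
Op 14: insert c.com -> 10.0.0.1 (expiry=41+13=54). clock=41
Op 15: insert d.com -> 10.0.0.2 (expiry=41+2=43). clock=41
Op 16: insert c.com -> 10.0.0.1 (expiry=41+1=42). clock=41
Op 17: tick 6 -> clock=47. purged={c.com,d.com}
Op 18: tick 2 -> clock=49.
Op 19: tick 2 -> clock=51.
Op 20: insert d.com -> 10.0.0.2 (expiry=51+3=54). clock=51
Op 21: insert a.com -> 10.0.0.3 (expiry=51+15=66). clock=51
Op 22: insert c.com -> 10.0.0.3 (expiry=51+8=59). clock=51
Op 23: insert b.com -> 10.0.0.3 (expiry=51+10=61). clock=51
Op 24: insert a.com -> 10.0.0.2 (expiry=51+7=58). clock=51
Op 25: insert c.com -> 10.0.0.1 (expiry=51+5=56). clock=51
Op 26: tick 5 -> clock=56. purged={c.com,d.com}
Op 27: insert a.com -> 10.0.0.1 (expiry=56+3=59). clock=56
Op 28: insert d.com -> 10.0.0.2 (expiry=56+2=58). clock=56
Op 29: tick 5 -> clock=61. purged={a.com,b.com,d.com}
Op 30: tick 1 -> clock=62.
lookup b.com: not in cache (expired or never inserted)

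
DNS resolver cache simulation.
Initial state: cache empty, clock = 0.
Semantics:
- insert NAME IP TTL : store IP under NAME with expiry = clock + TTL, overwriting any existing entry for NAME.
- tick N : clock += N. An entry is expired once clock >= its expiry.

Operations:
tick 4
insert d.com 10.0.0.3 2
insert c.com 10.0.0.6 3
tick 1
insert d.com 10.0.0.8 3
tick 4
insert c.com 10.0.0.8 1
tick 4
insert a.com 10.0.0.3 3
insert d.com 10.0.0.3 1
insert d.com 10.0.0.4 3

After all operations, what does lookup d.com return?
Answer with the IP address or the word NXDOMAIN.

Answer: 10.0.0.4

Derivation:
Op 1: tick 4 -> clock=4.
Op 2: insert d.com -> 10.0.0.3 (expiry=4+2=6). clock=4
Op 3: insert c.com -> 10.0.0.6 (expiry=4+3=7). clock=4
Op 4: tick 1 -> clock=5.
Op 5: insert d.com -> 10.0.0.8 (expiry=5+3=8). clock=5
Op 6: tick 4 -> clock=9. purged={c.com,d.com}
Op 7: insert c.com -> 10.0.0.8 (expiry=9+1=10). clock=9
Op 8: tick 4 -> clock=13. purged={c.com}
Op 9: insert a.com -> 10.0.0.3 (expiry=13+3=16). clock=13
Op 10: insert d.com -> 10.0.0.3 (expiry=13+1=14). clock=13
Op 11: insert d.com -> 10.0.0.4 (expiry=13+3=16). clock=13
lookup d.com: present, ip=10.0.0.4 expiry=16 > clock=13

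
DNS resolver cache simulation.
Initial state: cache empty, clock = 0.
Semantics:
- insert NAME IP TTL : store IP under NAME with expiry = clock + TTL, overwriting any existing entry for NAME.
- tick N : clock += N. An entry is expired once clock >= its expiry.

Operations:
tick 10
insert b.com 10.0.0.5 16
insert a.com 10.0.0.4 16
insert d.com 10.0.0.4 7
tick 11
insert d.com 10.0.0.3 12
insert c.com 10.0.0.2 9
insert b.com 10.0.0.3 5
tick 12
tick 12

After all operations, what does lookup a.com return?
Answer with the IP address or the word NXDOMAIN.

Answer: NXDOMAIN

Derivation:
Op 1: tick 10 -> clock=10.
Op 2: insert b.com -> 10.0.0.5 (expiry=10+16=26). clock=10
Op 3: insert a.com -> 10.0.0.4 (expiry=10+16=26). clock=10
Op 4: insert d.com -> 10.0.0.4 (expiry=10+7=17). clock=10
Op 5: tick 11 -> clock=21. purged={d.com}
Op 6: insert d.com -> 10.0.0.3 (expiry=21+12=33). clock=21
Op 7: insert c.com -> 10.0.0.2 (expiry=21+9=30). clock=21
Op 8: insert b.com -> 10.0.0.3 (expiry=21+5=26). clock=21
Op 9: tick 12 -> clock=33. purged={a.com,b.com,c.com,d.com}
Op 10: tick 12 -> clock=45.
lookup a.com: not in cache (expired or never inserted)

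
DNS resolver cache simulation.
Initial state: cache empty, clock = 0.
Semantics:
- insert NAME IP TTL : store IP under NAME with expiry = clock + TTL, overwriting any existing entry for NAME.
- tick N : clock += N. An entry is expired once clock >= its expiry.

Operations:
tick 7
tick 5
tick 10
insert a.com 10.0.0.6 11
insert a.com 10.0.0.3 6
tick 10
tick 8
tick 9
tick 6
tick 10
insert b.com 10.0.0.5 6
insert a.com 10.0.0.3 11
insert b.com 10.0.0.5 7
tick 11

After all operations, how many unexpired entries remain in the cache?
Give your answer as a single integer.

Answer: 0

Derivation:
Op 1: tick 7 -> clock=7.
Op 2: tick 5 -> clock=12.
Op 3: tick 10 -> clock=22.
Op 4: insert a.com -> 10.0.0.6 (expiry=22+11=33). clock=22
Op 5: insert a.com -> 10.0.0.3 (expiry=22+6=28). clock=22
Op 6: tick 10 -> clock=32. purged={a.com}
Op 7: tick 8 -> clock=40.
Op 8: tick 9 -> clock=49.
Op 9: tick 6 -> clock=55.
Op 10: tick 10 -> clock=65.
Op 11: insert b.com -> 10.0.0.5 (expiry=65+6=71). clock=65
Op 12: insert a.com -> 10.0.0.3 (expiry=65+11=76). clock=65
Op 13: insert b.com -> 10.0.0.5 (expiry=65+7=72). clock=65
Op 14: tick 11 -> clock=76. purged={a.com,b.com}
Final cache (unexpired): {} -> size=0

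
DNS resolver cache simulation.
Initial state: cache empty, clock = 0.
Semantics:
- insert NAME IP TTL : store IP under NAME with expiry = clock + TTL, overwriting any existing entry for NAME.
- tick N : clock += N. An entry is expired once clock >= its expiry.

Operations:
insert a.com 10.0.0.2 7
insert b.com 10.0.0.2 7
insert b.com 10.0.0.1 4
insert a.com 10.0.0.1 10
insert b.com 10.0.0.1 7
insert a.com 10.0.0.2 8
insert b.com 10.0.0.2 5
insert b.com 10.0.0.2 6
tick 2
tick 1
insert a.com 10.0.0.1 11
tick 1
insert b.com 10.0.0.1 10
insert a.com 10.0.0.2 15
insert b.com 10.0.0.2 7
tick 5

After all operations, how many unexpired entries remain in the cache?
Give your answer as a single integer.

Op 1: insert a.com -> 10.0.0.2 (expiry=0+7=7). clock=0
Op 2: insert b.com -> 10.0.0.2 (expiry=0+7=7). clock=0
Op 3: insert b.com -> 10.0.0.1 (expiry=0+4=4). clock=0
Op 4: insert a.com -> 10.0.0.1 (expiry=0+10=10). clock=0
Op 5: insert b.com -> 10.0.0.1 (expiry=0+7=7). clock=0
Op 6: insert a.com -> 10.0.0.2 (expiry=0+8=8). clock=0
Op 7: insert b.com -> 10.0.0.2 (expiry=0+5=5). clock=0
Op 8: insert b.com -> 10.0.0.2 (expiry=0+6=6). clock=0
Op 9: tick 2 -> clock=2.
Op 10: tick 1 -> clock=3.
Op 11: insert a.com -> 10.0.0.1 (expiry=3+11=14). clock=3
Op 12: tick 1 -> clock=4.
Op 13: insert b.com -> 10.0.0.1 (expiry=4+10=14). clock=4
Op 14: insert a.com -> 10.0.0.2 (expiry=4+15=19). clock=4
Op 15: insert b.com -> 10.0.0.2 (expiry=4+7=11). clock=4
Op 16: tick 5 -> clock=9.
Final cache (unexpired): {a.com,b.com} -> size=2

Answer: 2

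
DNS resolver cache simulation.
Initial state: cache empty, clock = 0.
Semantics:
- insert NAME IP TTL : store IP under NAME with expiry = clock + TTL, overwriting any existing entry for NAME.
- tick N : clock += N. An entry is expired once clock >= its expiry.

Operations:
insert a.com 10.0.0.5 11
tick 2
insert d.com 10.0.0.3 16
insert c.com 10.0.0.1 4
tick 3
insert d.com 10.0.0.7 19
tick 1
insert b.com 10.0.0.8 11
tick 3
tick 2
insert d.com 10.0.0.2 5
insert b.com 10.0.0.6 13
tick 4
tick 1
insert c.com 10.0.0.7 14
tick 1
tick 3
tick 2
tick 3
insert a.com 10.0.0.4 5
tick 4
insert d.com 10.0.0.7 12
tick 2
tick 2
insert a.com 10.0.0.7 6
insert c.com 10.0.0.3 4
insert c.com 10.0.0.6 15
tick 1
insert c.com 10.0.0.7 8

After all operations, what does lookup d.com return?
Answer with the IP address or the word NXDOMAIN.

Op 1: insert a.com -> 10.0.0.5 (expiry=0+11=11). clock=0
Op 2: tick 2 -> clock=2.
Op 3: insert d.com -> 10.0.0.3 (expiry=2+16=18). clock=2
Op 4: insert c.com -> 10.0.0.1 (expiry=2+4=6). clock=2
Op 5: tick 3 -> clock=5.
Op 6: insert d.com -> 10.0.0.7 (expiry=5+19=24). clock=5
Op 7: tick 1 -> clock=6. purged={c.com}
Op 8: insert b.com -> 10.0.0.8 (expiry=6+11=17). clock=6
Op 9: tick 3 -> clock=9.
Op 10: tick 2 -> clock=11. purged={a.com}
Op 11: insert d.com -> 10.0.0.2 (expiry=11+5=16). clock=11
Op 12: insert b.com -> 10.0.0.6 (expiry=11+13=24). clock=11
Op 13: tick 4 -> clock=15.
Op 14: tick 1 -> clock=16. purged={d.com}
Op 15: insert c.com -> 10.0.0.7 (expiry=16+14=30). clock=16
Op 16: tick 1 -> clock=17.
Op 17: tick 3 -> clock=20.
Op 18: tick 2 -> clock=22.
Op 19: tick 3 -> clock=25. purged={b.com}
Op 20: insert a.com -> 10.0.0.4 (expiry=25+5=30). clock=25
Op 21: tick 4 -> clock=29.
Op 22: insert d.com -> 10.0.0.7 (expiry=29+12=41). clock=29
Op 23: tick 2 -> clock=31. purged={a.com,c.com}
Op 24: tick 2 -> clock=33.
Op 25: insert a.com -> 10.0.0.7 (expiry=33+6=39). clock=33
Op 26: insert c.com -> 10.0.0.3 (expiry=33+4=37). clock=33
Op 27: insert c.com -> 10.0.0.6 (expiry=33+15=48). clock=33
Op 28: tick 1 -> clock=34.
Op 29: insert c.com -> 10.0.0.7 (expiry=34+8=42). clock=34
lookup d.com: present, ip=10.0.0.7 expiry=41 > clock=34

Answer: 10.0.0.7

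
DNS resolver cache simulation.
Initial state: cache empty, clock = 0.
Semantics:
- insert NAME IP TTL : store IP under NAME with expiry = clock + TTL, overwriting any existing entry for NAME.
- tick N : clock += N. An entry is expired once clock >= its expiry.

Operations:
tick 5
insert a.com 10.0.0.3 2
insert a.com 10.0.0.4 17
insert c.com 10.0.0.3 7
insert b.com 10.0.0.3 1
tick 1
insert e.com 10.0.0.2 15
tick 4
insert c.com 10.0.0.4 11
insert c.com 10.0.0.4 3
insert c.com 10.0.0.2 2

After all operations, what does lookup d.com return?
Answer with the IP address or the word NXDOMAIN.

Answer: NXDOMAIN

Derivation:
Op 1: tick 5 -> clock=5.
Op 2: insert a.com -> 10.0.0.3 (expiry=5+2=7). clock=5
Op 3: insert a.com -> 10.0.0.4 (expiry=5+17=22). clock=5
Op 4: insert c.com -> 10.0.0.3 (expiry=5+7=12). clock=5
Op 5: insert b.com -> 10.0.0.3 (expiry=5+1=6). clock=5
Op 6: tick 1 -> clock=6. purged={b.com}
Op 7: insert e.com -> 10.0.0.2 (expiry=6+15=21). clock=6
Op 8: tick 4 -> clock=10.
Op 9: insert c.com -> 10.0.0.4 (expiry=10+11=21). clock=10
Op 10: insert c.com -> 10.0.0.4 (expiry=10+3=13). clock=10
Op 11: insert c.com -> 10.0.0.2 (expiry=10+2=12). clock=10
lookup d.com: not in cache (expired or never inserted)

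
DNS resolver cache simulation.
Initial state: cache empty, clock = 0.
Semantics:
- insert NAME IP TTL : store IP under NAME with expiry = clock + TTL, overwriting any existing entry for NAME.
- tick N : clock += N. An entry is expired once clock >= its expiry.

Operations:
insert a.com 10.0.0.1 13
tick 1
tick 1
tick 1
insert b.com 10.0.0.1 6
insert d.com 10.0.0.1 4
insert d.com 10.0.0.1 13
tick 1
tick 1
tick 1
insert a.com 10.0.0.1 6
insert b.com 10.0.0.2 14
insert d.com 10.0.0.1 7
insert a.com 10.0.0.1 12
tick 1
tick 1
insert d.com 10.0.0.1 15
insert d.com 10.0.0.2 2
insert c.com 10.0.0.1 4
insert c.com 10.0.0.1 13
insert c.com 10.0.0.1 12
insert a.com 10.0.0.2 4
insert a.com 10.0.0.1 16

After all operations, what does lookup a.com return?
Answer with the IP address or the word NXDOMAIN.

Answer: 10.0.0.1

Derivation:
Op 1: insert a.com -> 10.0.0.1 (expiry=0+13=13). clock=0
Op 2: tick 1 -> clock=1.
Op 3: tick 1 -> clock=2.
Op 4: tick 1 -> clock=3.
Op 5: insert b.com -> 10.0.0.1 (expiry=3+6=9). clock=3
Op 6: insert d.com -> 10.0.0.1 (expiry=3+4=7). clock=3
Op 7: insert d.com -> 10.0.0.1 (expiry=3+13=16). clock=3
Op 8: tick 1 -> clock=4.
Op 9: tick 1 -> clock=5.
Op 10: tick 1 -> clock=6.
Op 11: insert a.com -> 10.0.0.1 (expiry=6+6=12). clock=6
Op 12: insert b.com -> 10.0.0.2 (expiry=6+14=20). clock=6
Op 13: insert d.com -> 10.0.0.1 (expiry=6+7=13). clock=6
Op 14: insert a.com -> 10.0.0.1 (expiry=6+12=18). clock=6
Op 15: tick 1 -> clock=7.
Op 16: tick 1 -> clock=8.
Op 17: insert d.com -> 10.0.0.1 (expiry=8+15=23). clock=8
Op 18: insert d.com -> 10.0.0.2 (expiry=8+2=10). clock=8
Op 19: insert c.com -> 10.0.0.1 (expiry=8+4=12). clock=8
Op 20: insert c.com -> 10.0.0.1 (expiry=8+13=21). clock=8
Op 21: insert c.com -> 10.0.0.1 (expiry=8+12=20). clock=8
Op 22: insert a.com -> 10.0.0.2 (expiry=8+4=12). clock=8
Op 23: insert a.com -> 10.0.0.1 (expiry=8+16=24). clock=8
lookup a.com: present, ip=10.0.0.1 expiry=24 > clock=8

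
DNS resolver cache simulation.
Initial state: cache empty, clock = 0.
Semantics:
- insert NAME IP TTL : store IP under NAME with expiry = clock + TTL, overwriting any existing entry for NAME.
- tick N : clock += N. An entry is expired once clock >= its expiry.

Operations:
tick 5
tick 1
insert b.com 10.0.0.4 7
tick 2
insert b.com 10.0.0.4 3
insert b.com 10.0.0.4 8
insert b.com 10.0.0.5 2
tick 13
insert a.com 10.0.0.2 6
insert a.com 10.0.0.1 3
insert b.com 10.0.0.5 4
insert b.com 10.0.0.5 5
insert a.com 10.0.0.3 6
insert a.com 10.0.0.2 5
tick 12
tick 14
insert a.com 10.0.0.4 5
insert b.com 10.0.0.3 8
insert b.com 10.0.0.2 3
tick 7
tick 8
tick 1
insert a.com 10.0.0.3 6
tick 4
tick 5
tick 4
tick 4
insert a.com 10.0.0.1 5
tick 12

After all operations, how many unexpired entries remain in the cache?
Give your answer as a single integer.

Op 1: tick 5 -> clock=5.
Op 2: tick 1 -> clock=6.
Op 3: insert b.com -> 10.0.0.4 (expiry=6+7=13). clock=6
Op 4: tick 2 -> clock=8.
Op 5: insert b.com -> 10.0.0.4 (expiry=8+3=11). clock=8
Op 6: insert b.com -> 10.0.0.4 (expiry=8+8=16). clock=8
Op 7: insert b.com -> 10.0.0.5 (expiry=8+2=10). clock=8
Op 8: tick 13 -> clock=21. purged={b.com}
Op 9: insert a.com -> 10.0.0.2 (expiry=21+6=27). clock=21
Op 10: insert a.com -> 10.0.0.1 (expiry=21+3=24). clock=21
Op 11: insert b.com -> 10.0.0.5 (expiry=21+4=25). clock=21
Op 12: insert b.com -> 10.0.0.5 (expiry=21+5=26). clock=21
Op 13: insert a.com -> 10.0.0.3 (expiry=21+6=27). clock=21
Op 14: insert a.com -> 10.0.0.2 (expiry=21+5=26). clock=21
Op 15: tick 12 -> clock=33. purged={a.com,b.com}
Op 16: tick 14 -> clock=47.
Op 17: insert a.com -> 10.0.0.4 (expiry=47+5=52). clock=47
Op 18: insert b.com -> 10.0.0.3 (expiry=47+8=55). clock=47
Op 19: insert b.com -> 10.0.0.2 (expiry=47+3=50). clock=47
Op 20: tick 7 -> clock=54. purged={a.com,b.com}
Op 21: tick 8 -> clock=62.
Op 22: tick 1 -> clock=63.
Op 23: insert a.com -> 10.0.0.3 (expiry=63+6=69). clock=63
Op 24: tick 4 -> clock=67.
Op 25: tick 5 -> clock=72. purged={a.com}
Op 26: tick 4 -> clock=76.
Op 27: tick 4 -> clock=80.
Op 28: insert a.com -> 10.0.0.1 (expiry=80+5=85). clock=80
Op 29: tick 12 -> clock=92. purged={a.com}
Final cache (unexpired): {} -> size=0

Answer: 0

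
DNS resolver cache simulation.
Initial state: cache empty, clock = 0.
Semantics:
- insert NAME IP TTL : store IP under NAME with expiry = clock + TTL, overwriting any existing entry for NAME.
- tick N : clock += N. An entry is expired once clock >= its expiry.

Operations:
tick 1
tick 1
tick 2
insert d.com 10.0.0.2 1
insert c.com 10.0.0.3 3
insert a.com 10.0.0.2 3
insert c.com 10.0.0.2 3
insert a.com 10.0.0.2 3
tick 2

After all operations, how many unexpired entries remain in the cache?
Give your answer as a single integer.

Op 1: tick 1 -> clock=1.
Op 2: tick 1 -> clock=2.
Op 3: tick 2 -> clock=4.
Op 4: insert d.com -> 10.0.0.2 (expiry=4+1=5). clock=4
Op 5: insert c.com -> 10.0.0.3 (expiry=4+3=7). clock=4
Op 6: insert a.com -> 10.0.0.2 (expiry=4+3=7). clock=4
Op 7: insert c.com -> 10.0.0.2 (expiry=4+3=7). clock=4
Op 8: insert a.com -> 10.0.0.2 (expiry=4+3=7). clock=4
Op 9: tick 2 -> clock=6. purged={d.com}
Final cache (unexpired): {a.com,c.com} -> size=2

Answer: 2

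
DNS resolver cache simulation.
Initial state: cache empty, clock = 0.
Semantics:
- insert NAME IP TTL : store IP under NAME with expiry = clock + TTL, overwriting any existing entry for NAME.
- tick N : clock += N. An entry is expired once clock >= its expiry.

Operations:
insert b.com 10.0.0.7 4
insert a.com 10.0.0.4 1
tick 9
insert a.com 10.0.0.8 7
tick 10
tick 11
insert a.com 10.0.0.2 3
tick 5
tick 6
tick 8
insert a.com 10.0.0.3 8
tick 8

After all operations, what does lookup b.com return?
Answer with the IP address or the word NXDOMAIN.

Answer: NXDOMAIN

Derivation:
Op 1: insert b.com -> 10.0.0.7 (expiry=0+4=4). clock=0
Op 2: insert a.com -> 10.0.0.4 (expiry=0+1=1). clock=0
Op 3: tick 9 -> clock=9. purged={a.com,b.com}
Op 4: insert a.com -> 10.0.0.8 (expiry=9+7=16). clock=9
Op 5: tick 10 -> clock=19. purged={a.com}
Op 6: tick 11 -> clock=30.
Op 7: insert a.com -> 10.0.0.2 (expiry=30+3=33). clock=30
Op 8: tick 5 -> clock=35. purged={a.com}
Op 9: tick 6 -> clock=41.
Op 10: tick 8 -> clock=49.
Op 11: insert a.com -> 10.0.0.3 (expiry=49+8=57). clock=49
Op 12: tick 8 -> clock=57. purged={a.com}
lookup b.com: not in cache (expired or never inserted)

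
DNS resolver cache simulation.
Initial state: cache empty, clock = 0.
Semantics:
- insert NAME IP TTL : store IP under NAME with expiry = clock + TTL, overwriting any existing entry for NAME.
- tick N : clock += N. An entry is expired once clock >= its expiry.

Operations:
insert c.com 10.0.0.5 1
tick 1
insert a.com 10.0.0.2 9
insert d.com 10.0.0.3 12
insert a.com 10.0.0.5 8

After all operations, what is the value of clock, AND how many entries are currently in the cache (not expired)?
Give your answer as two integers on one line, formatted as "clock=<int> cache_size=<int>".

Answer: clock=1 cache_size=2

Derivation:
Op 1: insert c.com -> 10.0.0.5 (expiry=0+1=1). clock=0
Op 2: tick 1 -> clock=1. purged={c.com}
Op 3: insert a.com -> 10.0.0.2 (expiry=1+9=10). clock=1
Op 4: insert d.com -> 10.0.0.3 (expiry=1+12=13). clock=1
Op 5: insert a.com -> 10.0.0.5 (expiry=1+8=9). clock=1
Final clock = 1
Final cache (unexpired): {a.com,d.com} -> size=2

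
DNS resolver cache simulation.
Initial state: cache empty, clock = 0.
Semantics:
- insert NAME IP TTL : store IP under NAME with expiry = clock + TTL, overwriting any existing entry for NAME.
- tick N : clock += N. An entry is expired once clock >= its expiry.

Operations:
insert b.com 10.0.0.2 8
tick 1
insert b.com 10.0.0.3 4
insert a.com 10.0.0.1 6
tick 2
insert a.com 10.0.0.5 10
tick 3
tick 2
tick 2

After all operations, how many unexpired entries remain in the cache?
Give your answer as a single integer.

Op 1: insert b.com -> 10.0.0.2 (expiry=0+8=8). clock=0
Op 2: tick 1 -> clock=1.
Op 3: insert b.com -> 10.0.0.3 (expiry=1+4=5). clock=1
Op 4: insert a.com -> 10.0.0.1 (expiry=1+6=7). clock=1
Op 5: tick 2 -> clock=3.
Op 6: insert a.com -> 10.0.0.5 (expiry=3+10=13). clock=3
Op 7: tick 3 -> clock=6. purged={b.com}
Op 8: tick 2 -> clock=8.
Op 9: tick 2 -> clock=10.
Final cache (unexpired): {a.com} -> size=1

Answer: 1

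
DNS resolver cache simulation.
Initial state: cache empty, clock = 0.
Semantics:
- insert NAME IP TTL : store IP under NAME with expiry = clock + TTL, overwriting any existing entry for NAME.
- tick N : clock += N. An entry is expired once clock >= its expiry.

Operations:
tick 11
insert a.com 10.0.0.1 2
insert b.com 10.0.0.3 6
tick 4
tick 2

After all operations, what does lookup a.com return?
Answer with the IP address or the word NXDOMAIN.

Op 1: tick 11 -> clock=11.
Op 2: insert a.com -> 10.0.0.1 (expiry=11+2=13). clock=11
Op 3: insert b.com -> 10.0.0.3 (expiry=11+6=17). clock=11
Op 4: tick 4 -> clock=15. purged={a.com}
Op 5: tick 2 -> clock=17. purged={b.com}
lookup a.com: not in cache (expired or never inserted)

Answer: NXDOMAIN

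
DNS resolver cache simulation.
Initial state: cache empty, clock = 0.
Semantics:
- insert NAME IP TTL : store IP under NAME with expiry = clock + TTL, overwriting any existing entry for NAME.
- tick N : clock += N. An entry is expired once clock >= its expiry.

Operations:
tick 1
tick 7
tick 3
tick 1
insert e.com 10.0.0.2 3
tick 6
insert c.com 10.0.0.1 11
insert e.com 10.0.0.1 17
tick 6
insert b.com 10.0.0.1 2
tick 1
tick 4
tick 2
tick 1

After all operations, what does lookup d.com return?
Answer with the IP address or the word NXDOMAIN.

Op 1: tick 1 -> clock=1.
Op 2: tick 7 -> clock=8.
Op 3: tick 3 -> clock=11.
Op 4: tick 1 -> clock=12.
Op 5: insert e.com -> 10.0.0.2 (expiry=12+3=15). clock=12
Op 6: tick 6 -> clock=18. purged={e.com}
Op 7: insert c.com -> 10.0.0.1 (expiry=18+11=29). clock=18
Op 8: insert e.com -> 10.0.0.1 (expiry=18+17=35). clock=18
Op 9: tick 6 -> clock=24.
Op 10: insert b.com -> 10.0.0.1 (expiry=24+2=26). clock=24
Op 11: tick 1 -> clock=25.
Op 12: tick 4 -> clock=29. purged={b.com,c.com}
Op 13: tick 2 -> clock=31.
Op 14: tick 1 -> clock=32.
lookup d.com: not in cache (expired or never inserted)

Answer: NXDOMAIN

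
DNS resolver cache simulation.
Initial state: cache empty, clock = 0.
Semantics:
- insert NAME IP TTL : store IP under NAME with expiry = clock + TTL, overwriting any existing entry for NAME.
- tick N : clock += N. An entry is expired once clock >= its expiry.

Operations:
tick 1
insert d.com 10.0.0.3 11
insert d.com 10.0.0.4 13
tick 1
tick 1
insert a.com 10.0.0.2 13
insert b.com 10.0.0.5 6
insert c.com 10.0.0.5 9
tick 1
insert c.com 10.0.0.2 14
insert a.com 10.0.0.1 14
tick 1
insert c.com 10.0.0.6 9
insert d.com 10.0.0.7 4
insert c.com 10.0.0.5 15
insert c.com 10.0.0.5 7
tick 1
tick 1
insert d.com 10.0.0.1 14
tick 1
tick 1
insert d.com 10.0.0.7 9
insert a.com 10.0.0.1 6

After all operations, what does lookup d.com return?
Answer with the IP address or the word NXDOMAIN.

Op 1: tick 1 -> clock=1.
Op 2: insert d.com -> 10.0.0.3 (expiry=1+11=12). clock=1
Op 3: insert d.com -> 10.0.0.4 (expiry=1+13=14). clock=1
Op 4: tick 1 -> clock=2.
Op 5: tick 1 -> clock=3.
Op 6: insert a.com -> 10.0.0.2 (expiry=3+13=16). clock=3
Op 7: insert b.com -> 10.0.0.5 (expiry=3+6=9). clock=3
Op 8: insert c.com -> 10.0.0.5 (expiry=3+9=12). clock=3
Op 9: tick 1 -> clock=4.
Op 10: insert c.com -> 10.0.0.2 (expiry=4+14=18). clock=4
Op 11: insert a.com -> 10.0.0.1 (expiry=4+14=18). clock=4
Op 12: tick 1 -> clock=5.
Op 13: insert c.com -> 10.0.0.6 (expiry=5+9=14). clock=5
Op 14: insert d.com -> 10.0.0.7 (expiry=5+4=9). clock=5
Op 15: insert c.com -> 10.0.0.5 (expiry=5+15=20). clock=5
Op 16: insert c.com -> 10.0.0.5 (expiry=5+7=12). clock=5
Op 17: tick 1 -> clock=6.
Op 18: tick 1 -> clock=7.
Op 19: insert d.com -> 10.0.0.1 (expiry=7+14=21). clock=7
Op 20: tick 1 -> clock=8.
Op 21: tick 1 -> clock=9. purged={b.com}
Op 22: insert d.com -> 10.0.0.7 (expiry=9+9=18). clock=9
Op 23: insert a.com -> 10.0.0.1 (expiry=9+6=15). clock=9
lookup d.com: present, ip=10.0.0.7 expiry=18 > clock=9

Answer: 10.0.0.7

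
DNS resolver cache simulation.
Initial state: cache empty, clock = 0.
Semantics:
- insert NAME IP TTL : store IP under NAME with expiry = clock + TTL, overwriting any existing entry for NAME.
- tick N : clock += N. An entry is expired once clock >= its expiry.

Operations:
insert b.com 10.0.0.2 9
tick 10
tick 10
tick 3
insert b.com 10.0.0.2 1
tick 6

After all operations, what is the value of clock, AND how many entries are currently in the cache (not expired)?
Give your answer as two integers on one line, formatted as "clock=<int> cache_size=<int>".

Op 1: insert b.com -> 10.0.0.2 (expiry=0+9=9). clock=0
Op 2: tick 10 -> clock=10. purged={b.com}
Op 3: tick 10 -> clock=20.
Op 4: tick 3 -> clock=23.
Op 5: insert b.com -> 10.0.0.2 (expiry=23+1=24). clock=23
Op 6: tick 6 -> clock=29. purged={b.com}
Final clock = 29
Final cache (unexpired): {} -> size=0

Answer: clock=29 cache_size=0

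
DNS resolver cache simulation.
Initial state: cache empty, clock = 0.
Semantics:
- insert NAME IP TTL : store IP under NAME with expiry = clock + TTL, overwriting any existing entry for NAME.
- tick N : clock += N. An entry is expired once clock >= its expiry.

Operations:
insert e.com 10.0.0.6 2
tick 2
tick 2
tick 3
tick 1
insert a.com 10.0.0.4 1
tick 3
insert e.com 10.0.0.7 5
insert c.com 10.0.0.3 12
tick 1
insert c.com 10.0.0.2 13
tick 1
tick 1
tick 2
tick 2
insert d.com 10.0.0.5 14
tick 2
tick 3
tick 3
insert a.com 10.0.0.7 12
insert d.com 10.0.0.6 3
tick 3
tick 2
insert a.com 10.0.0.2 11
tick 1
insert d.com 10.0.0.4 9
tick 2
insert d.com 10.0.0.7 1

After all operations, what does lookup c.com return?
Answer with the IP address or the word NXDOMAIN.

Answer: NXDOMAIN

Derivation:
Op 1: insert e.com -> 10.0.0.6 (expiry=0+2=2). clock=0
Op 2: tick 2 -> clock=2. purged={e.com}
Op 3: tick 2 -> clock=4.
Op 4: tick 3 -> clock=7.
Op 5: tick 1 -> clock=8.
Op 6: insert a.com -> 10.0.0.4 (expiry=8+1=9). clock=8
Op 7: tick 3 -> clock=11. purged={a.com}
Op 8: insert e.com -> 10.0.0.7 (expiry=11+5=16). clock=11
Op 9: insert c.com -> 10.0.0.3 (expiry=11+12=23). clock=11
Op 10: tick 1 -> clock=12.
Op 11: insert c.com -> 10.0.0.2 (expiry=12+13=25). clock=12
Op 12: tick 1 -> clock=13.
Op 13: tick 1 -> clock=14.
Op 14: tick 2 -> clock=16. purged={e.com}
Op 15: tick 2 -> clock=18.
Op 16: insert d.com -> 10.0.0.5 (expiry=18+14=32). clock=18
Op 17: tick 2 -> clock=20.
Op 18: tick 3 -> clock=23.
Op 19: tick 3 -> clock=26. purged={c.com}
Op 20: insert a.com -> 10.0.0.7 (expiry=26+12=38). clock=26
Op 21: insert d.com -> 10.0.0.6 (expiry=26+3=29). clock=26
Op 22: tick 3 -> clock=29. purged={d.com}
Op 23: tick 2 -> clock=31.
Op 24: insert a.com -> 10.0.0.2 (expiry=31+11=42). clock=31
Op 25: tick 1 -> clock=32.
Op 26: insert d.com -> 10.0.0.4 (expiry=32+9=41). clock=32
Op 27: tick 2 -> clock=34.
Op 28: insert d.com -> 10.0.0.7 (expiry=34+1=35). clock=34
lookup c.com: not in cache (expired or never inserted)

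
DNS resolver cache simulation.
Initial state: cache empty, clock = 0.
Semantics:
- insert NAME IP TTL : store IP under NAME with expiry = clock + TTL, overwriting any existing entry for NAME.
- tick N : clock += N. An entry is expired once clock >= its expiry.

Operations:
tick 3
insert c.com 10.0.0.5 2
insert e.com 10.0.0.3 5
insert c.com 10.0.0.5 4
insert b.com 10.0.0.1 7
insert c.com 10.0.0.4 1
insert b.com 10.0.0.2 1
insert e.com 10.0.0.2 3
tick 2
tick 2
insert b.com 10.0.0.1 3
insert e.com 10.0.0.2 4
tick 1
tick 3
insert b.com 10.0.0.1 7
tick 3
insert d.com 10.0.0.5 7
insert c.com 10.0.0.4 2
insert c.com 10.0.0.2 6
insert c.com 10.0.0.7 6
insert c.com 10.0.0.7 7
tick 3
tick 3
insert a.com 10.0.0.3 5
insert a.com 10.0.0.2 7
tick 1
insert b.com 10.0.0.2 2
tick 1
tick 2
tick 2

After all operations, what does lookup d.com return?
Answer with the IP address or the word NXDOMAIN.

Answer: NXDOMAIN

Derivation:
Op 1: tick 3 -> clock=3.
Op 2: insert c.com -> 10.0.0.5 (expiry=3+2=5). clock=3
Op 3: insert e.com -> 10.0.0.3 (expiry=3+5=8). clock=3
Op 4: insert c.com -> 10.0.0.5 (expiry=3+4=7). clock=3
Op 5: insert b.com -> 10.0.0.1 (expiry=3+7=10). clock=3
Op 6: insert c.com -> 10.0.0.4 (expiry=3+1=4). clock=3
Op 7: insert b.com -> 10.0.0.2 (expiry=3+1=4). clock=3
Op 8: insert e.com -> 10.0.0.2 (expiry=3+3=6). clock=3
Op 9: tick 2 -> clock=5. purged={b.com,c.com}
Op 10: tick 2 -> clock=7. purged={e.com}
Op 11: insert b.com -> 10.0.0.1 (expiry=7+3=10). clock=7
Op 12: insert e.com -> 10.0.0.2 (expiry=7+4=11). clock=7
Op 13: tick 1 -> clock=8.
Op 14: tick 3 -> clock=11. purged={b.com,e.com}
Op 15: insert b.com -> 10.0.0.1 (expiry=11+7=18). clock=11
Op 16: tick 3 -> clock=14.
Op 17: insert d.com -> 10.0.0.5 (expiry=14+7=21). clock=14
Op 18: insert c.com -> 10.0.0.4 (expiry=14+2=16). clock=14
Op 19: insert c.com -> 10.0.0.2 (expiry=14+6=20). clock=14
Op 20: insert c.com -> 10.0.0.7 (expiry=14+6=20). clock=14
Op 21: insert c.com -> 10.0.0.7 (expiry=14+7=21). clock=14
Op 22: tick 3 -> clock=17.
Op 23: tick 3 -> clock=20. purged={b.com}
Op 24: insert a.com -> 10.0.0.3 (expiry=20+5=25). clock=20
Op 25: insert a.com -> 10.0.0.2 (expiry=20+7=27). clock=20
Op 26: tick 1 -> clock=21. purged={c.com,d.com}
Op 27: insert b.com -> 10.0.0.2 (expiry=21+2=23). clock=21
Op 28: tick 1 -> clock=22.
Op 29: tick 2 -> clock=24. purged={b.com}
Op 30: tick 2 -> clock=26.
lookup d.com: not in cache (expired or never inserted)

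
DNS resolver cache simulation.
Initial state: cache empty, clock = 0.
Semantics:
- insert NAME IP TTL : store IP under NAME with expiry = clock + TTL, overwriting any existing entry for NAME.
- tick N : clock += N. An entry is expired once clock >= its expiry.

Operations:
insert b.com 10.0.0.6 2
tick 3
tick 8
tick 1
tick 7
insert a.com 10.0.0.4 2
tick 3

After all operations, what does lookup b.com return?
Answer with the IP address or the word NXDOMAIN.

Op 1: insert b.com -> 10.0.0.6 (expiry=0+2=2). clock=0
Op 2: tick 3 -> clock=3. purged={b.com}
Op 3: tick 8 -> clock=11.
Op 4: tick 1 -> clock=12.
Op 5: tick 7 -> clock=19.
Op 6: insert a.com -> 10.0.0.4 (expiry=19+2=21). clock=19
Op 7: tick 3 -> clock=22. purged={a.com}
lookup b.com: not in cache (expired or never inserted)

Answer: NXDOMAIN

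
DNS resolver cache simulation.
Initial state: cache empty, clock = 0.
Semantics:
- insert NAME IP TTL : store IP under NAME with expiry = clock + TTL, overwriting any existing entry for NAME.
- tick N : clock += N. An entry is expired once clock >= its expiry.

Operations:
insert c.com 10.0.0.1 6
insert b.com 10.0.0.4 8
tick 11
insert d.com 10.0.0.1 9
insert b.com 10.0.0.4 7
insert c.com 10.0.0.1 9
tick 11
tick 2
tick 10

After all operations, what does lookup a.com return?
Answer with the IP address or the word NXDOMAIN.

Answer: NXDOMAIN

Derivation:
Op 1: insert c.com -> 10.0.0.1 (expiry=0+6=6). clock=0
Op 2: insert b.com -> 10.0.0.4 (expiry=0+8=8). clock=0
Op 3: tick 11 -> clock=11. purged={b.com,c.com}
Op 4: insert d.com -> 10.0.0.1 (expiry=11+9=20). clock=11
Op 5: insert b.com -> 10.0.0.4 (expiry=11+7=18). clock=11
Op 6: insert c.com -> 10.0.0.1 (expiry=11+9=20). clock=11
Op 7: tick 11 -> clock=22. purged={b.com,c.com,d.com}
Op 8: tick 2 -> clock=24.
Op 9: tick 10 -> clock=34.
lookup a.com: not in cache (expired or never inserted)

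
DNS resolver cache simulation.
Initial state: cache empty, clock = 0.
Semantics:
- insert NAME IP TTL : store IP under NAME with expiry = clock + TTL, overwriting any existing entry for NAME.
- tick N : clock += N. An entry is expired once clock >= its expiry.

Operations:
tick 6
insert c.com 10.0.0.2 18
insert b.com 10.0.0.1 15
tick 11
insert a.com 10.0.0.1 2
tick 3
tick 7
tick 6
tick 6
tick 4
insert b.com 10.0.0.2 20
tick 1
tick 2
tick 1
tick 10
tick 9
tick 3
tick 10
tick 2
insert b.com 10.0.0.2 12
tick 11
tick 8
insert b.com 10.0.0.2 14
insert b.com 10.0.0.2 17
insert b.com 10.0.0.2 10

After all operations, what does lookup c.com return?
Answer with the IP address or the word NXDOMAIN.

Answer: NXDOMAIN

Derivation:
Op 1: tick 6 -> clock=6.
Op 2: insert c.com -> 10.0.0.2 (expiry=6+18=24). clock=6
Op 3: insert b.com -> 10.0.0.1 (expiry=6+15=21). clock=6
Op 4: tick 11 -> clock=17.
Op 5: insert a.com -> 10.0.0.1 (expiry=17+2=19). clock=17
Op 6: tick 3 -> clock=20. purged={a.com}
Op 7: tick 7 -> clock=27. purged={b.com,c.com}
Op 8: tick 6 -> clock=33.
Op 9: tick 6 -> clock=39.
Op 10: tick 4 -> clock=43.
Op 11: insert b.com -> 10.0.0.2 (expiry=43+20=63). clock=43
Op 12: tick 1 -> clock=44.
Op 13: tick 2 -> clock=46.
Op 14: tick 1 -> clock=47.
Op 15: tick 10 -> clock=57.
Op 16: tick 9 -> clock=66. purged={b.com}
Op 17: tick 3 -> clock=69.
Op 18: tick 10 -> clock=79.
Op 19: tick 2 -> clock=81.
Op 20: insert b.com -> 10.0.0.2 (expiry=81+12=93). clock=81
Op 21: tick 11 -> clock=92.
Op 22: tick 8 -> clock=100. purged={b.com}
Op 23: insert b.com -> 10.0.0.2 (expiry=100+14=114). clock=100
Op 24: insert b.com -> 10.0.0.2 (expiry=100+17=117). clock=100
Op 25: insert b.com -> 10.0.0.2 (expiry=100+10=110). clock=100
lookup c.com: not in cache (expired or never inserted)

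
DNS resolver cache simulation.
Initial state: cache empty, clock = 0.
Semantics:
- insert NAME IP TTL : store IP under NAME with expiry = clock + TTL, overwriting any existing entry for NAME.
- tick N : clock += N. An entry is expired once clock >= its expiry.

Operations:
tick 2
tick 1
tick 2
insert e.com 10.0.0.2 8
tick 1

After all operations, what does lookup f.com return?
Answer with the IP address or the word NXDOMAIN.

Answer: NXDOMAIN

Derivation:
Op 1: tick 2 -> clock=2.
Op 2: tick 1 -> clock=3.
Op 3: tick 2 -> clock=5.
Op 4: insert e.com -> 10.0.0.2 (expiry=5+8=13). clock=5
Op 5: tick 1 -> clock=6.
lookup f.com: not in cache (expired or never inserted)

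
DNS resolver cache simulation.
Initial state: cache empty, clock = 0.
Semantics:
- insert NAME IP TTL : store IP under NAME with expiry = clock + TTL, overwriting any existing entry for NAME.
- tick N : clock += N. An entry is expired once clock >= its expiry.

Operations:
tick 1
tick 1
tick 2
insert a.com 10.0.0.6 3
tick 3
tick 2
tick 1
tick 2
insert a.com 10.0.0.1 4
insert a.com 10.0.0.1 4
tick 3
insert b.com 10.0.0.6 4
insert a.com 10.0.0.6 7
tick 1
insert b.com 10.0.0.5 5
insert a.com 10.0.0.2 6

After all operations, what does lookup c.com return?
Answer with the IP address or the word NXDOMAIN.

Answer: NXDOMAIN

Derivation:
Op 1: tick 1 -> clock=1.
Op 2: tick 1 -> clock=2.
Op 3: tick 2 -> clock=4.
Op 4: insert a.com -> 10.0.0.6 (expiry=4+3=7). clock=4
Op 5: tick 3 -> clock=7. purged={a.com}
Op 6: tick 2 -> clock=9.
Op 7: tick 1 -> clock=10.
Op 8: tick 2 -> clock=12.
Op 9: insert a.com -> 10.0.0.1 (expiry=12+4=16). clock=12
Op 10: insert a.com -> 10.0.0.1 (expiry=12+4=16). clock=12
Op 11: tick 3 -> clock=15.
Op 12: insert b.com -> 10.0.0.6 (expiry=15+4=19). clock=15
Op 13: insert a.com -> 10.0.0.6 (expiry=15+7=22). clock=15
Op 14: tick 1 -> clock=16.
Op 15: insert b.com -> 10.0.0.5 (expiry=16+5=21). clock=16
Op 16: insert a.com -> 10.0.0.2 (expiry=16+6=22). clock=16
lookup c.com: not in cache (expired or never inserted)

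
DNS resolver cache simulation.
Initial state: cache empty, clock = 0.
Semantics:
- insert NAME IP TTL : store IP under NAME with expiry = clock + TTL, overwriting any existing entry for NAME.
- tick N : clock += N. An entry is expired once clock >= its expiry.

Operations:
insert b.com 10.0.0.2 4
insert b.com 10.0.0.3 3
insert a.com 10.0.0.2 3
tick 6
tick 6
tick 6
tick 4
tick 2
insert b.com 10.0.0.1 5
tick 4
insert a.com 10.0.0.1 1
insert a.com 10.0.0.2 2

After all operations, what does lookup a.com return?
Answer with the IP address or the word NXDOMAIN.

Answer: 10.0.0.2

Derivation:
Op 1: insert b.com -> 10.0.0.2 (expiry=0+4=4). clock=0
Op 2: insert b.com -> 10.0.0.3 (expiry=0+3=3). clock=0
Op 3: insert a.com -> 10.0.0.2 (expiry=0+3=3). clock=0
Op 4: tick 6 -> clock=6. purged={a.com,b.com}
Op 5: tick 6 -> clock=12.
Op 6: tick 6 -> clock=18.
Op 7: tick 4 -> clock=22.
Op 8: tick 2 -> clock=24.
Op 9: insert b.com -> 10.0.0.1 (expiry=24+5=29). clock=24
Op 10: tick 4 -> clock=28.
Op 11: insert a.com -> 10.0.0.1 (expiry=28+1=29). clock=28
Op 12: insert a.com -> 10.0.0.2 (expiry=28+2=30). clock=28
lookup a.com: present, ip=10.0.0.2 expiry=30 > clock=28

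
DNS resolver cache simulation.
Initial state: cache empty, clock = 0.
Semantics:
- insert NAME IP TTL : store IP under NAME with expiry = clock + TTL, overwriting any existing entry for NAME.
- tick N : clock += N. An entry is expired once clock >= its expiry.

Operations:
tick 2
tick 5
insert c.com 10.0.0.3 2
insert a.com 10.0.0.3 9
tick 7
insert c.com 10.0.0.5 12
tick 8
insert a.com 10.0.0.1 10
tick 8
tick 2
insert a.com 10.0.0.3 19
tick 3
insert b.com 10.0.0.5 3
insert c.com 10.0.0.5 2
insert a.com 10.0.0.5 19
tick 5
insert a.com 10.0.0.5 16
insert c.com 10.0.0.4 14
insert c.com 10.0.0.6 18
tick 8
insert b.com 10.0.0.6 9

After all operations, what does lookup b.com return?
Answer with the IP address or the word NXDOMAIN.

Answer: 10.0.0.6

Derivation:
Op 1: tick 2 -> clock=2.
Op 2: tick 5 -> clock=7.
Op 3: insert c.com -> 10.0.0.3 (expiry=7+2=9). clock=7
Op 4: insert a.com -> 10.0.0.3 (expiry=7+9=16). clock=7
Op 5: tick 7 -> clock=14. purged={c.com}
Op 6: insert c.com -> 10.0.0.5 (expiry=14+12=26). clock=14
Op 7: tick 8 -> clock=22. purged={a.com}
Op 8: insert a.com -> 10.0.0.1 (expiry=22+10=32). clock=22
Op 9: tick 8 -> clock=30. purged={c.com}
Op 10: tick 2 -> clock=32. purged={a.com}
Op 11: insert a.com -> 10.0.0.3 (expiry=32+19=51). clock=32
Op 12: tick 3 -> clock=35.
Op 13: insert b.com -> 10.0.0.5 (expiry=35+3=38). clock=35
Op 14: insert c.com -> 10.0.0.5 (expiry=35+2=37). clock=35
Op 15: insert a.com -> 10.0.0.5 (expiry=35+19=54). clock=35
Op 16: tick 5 -> clock=40. purged={b.com,c.com}
Op 17: insert a.com -> 10.0.0.5 (expiry=40+16=56). clock=40
Op 18: insert c.com -> 10.0.0.4 (expiry=40+14=54). clock=40
Op 19: insert c.com -> 10.0.0.6 (expiry=40+18=58). clock=40
Op 20: tick 8 -> clock=48.
Op 21: insert b.com -> 10.0.0.6 (expiry=48+9=57). clock=48
lookup b.com: present, ip=10.0.0.6 expiry=57 > clock=48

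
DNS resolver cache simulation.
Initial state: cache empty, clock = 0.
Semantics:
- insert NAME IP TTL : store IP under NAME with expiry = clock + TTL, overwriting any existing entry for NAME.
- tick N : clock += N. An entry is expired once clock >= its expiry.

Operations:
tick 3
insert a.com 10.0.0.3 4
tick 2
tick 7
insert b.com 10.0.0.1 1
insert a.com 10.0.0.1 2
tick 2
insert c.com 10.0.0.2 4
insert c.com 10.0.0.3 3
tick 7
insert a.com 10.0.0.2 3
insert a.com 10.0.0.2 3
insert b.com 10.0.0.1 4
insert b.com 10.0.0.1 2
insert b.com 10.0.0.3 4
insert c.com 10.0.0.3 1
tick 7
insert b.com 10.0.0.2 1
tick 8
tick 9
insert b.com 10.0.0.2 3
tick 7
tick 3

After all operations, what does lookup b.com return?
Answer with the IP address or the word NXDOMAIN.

Answer: NXDOMAIN

Derivation:
Op 1: tick 3 -> clock=3.
Op 2: insert a.com -> 10.0.0.3 (expiry=3+4=7). clock=3
Op 3: tick 2 -> clock=5.
Op 4: tick 7 -> clock=12. purged={a.com}
Op 5: insert b.com -> 10.0.0.1 (expiry=12+1=13). clock=12
Op 6: insert a.com -> 10.0.0.1 (expiry=12+2=14). clock=12
Op 7: tick 2 -> clock=14. purged={a.com,b.com}
Op 8: insert c.com -> 10.0.0.2 (expiry=14+4=18). clock=14
Op 9: insert c.com -> 10.0.0.3 (expiry=14+3=17). clock=14
Op 10: tick 7 -> clock=21. purged={c.com}
Op 11: insert a.com -> 10.0.0.2 (expiry=21+3=24). clock=21
Op 12: insert a.com -> 10.0.0.2 (expiry=21+3=24). clock=21
Op 13: insert b.com -> 10.0.0.1 (expiry=21+4=25). clock=21
Op 14: insert b.com -> 10.0.0.1 (expiry=21+2=23). clock=21
Op 15: insert b.com -> 10.0.0.3 (expiry=21+4=25). clock=21
Op 16: insert c.com -> 10.0.0.3 (expiry=21+1=22). clock=21
Op 17: tick 7 -> clock=28. purged={a.com,b.com,c.com}
Op 18: insert b.com -> 10.0.0.2 (expiry=28+1=29). clock=28
Op 19: tick 8 -> clock=36. purged={b.com}
Op 20: tick 9 -> clock=45.
Op 21: insert b.com -> 10.0.0.2 (expiry=45+3=48). clock=45
Op 22: tick 7 -> clock=52. purged={b.com}
Op 23: tick 3 -> clock=55.
lookup b.com: not in cache (expired or never inserted)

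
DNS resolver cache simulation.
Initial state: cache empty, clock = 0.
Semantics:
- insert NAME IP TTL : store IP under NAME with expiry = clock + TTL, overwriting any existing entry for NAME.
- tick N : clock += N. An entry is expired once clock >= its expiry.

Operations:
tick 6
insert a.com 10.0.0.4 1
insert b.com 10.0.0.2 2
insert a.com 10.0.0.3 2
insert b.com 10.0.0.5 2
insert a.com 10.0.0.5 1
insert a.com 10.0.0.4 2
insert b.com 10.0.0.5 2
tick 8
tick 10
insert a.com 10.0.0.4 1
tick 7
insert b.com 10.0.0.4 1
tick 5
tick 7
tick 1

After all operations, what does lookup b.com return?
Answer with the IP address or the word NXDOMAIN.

Answer: NXDOMAIN

Derivation:
Op 1: tick 6 -> clock=6.
Op 2: insert a.com -> 10.0.0.4 (expiry=6+1=7). clock=6
Op 3: insert b.com -> 10.0.0.2 (expiry=6+2=8). clock=6
Op 4: insert a.com -> 10.0.0.3 (expiry=6+2=8). clock=6
Op 5: insert b.com -> 10.0.0.5 (expiry=6+2=8). clock=6
Op 6: insert a.com -> 10.0.0.5 (expiry=6+1=7). clock=6
Op 7: insert a.com -> 10.0.0.4 (expiry=6+2=8). clock=6
Op 8: insert b.com -> 10.0.0.5 (expiry=6+2=8). clock=6
Op 9: tick 8 -> clock=14. purged={a.com,b.com}
Op 10: tick 10 -> clock=24.
Op 11: insert a.com -> 10.0.0.4 (expiry=24+1=25). clock=24
Op 12: tick 7 -> clock=31. purged={a.com}
Op 13: insert b.com -> 10.0.0.4 (expiry=31+1=32). clock=31
Op 14: tick 5 -> clock=36. purged={b.com}
Op 15: tick 7 -> clock=43.
Op 16: tick 1 -> clock=44.
lookup b.com: not in cache (expired or never inserted)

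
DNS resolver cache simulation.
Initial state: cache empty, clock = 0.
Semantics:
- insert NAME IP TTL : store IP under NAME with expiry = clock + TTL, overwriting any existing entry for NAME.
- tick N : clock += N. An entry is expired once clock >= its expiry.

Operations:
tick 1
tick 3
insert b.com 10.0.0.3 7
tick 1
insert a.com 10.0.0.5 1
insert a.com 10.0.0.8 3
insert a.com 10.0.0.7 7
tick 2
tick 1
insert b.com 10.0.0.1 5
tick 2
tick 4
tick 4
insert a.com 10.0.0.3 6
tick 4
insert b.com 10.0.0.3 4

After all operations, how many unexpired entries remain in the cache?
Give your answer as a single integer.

Answer: 2

Derivation:
Op 1: tick 1 -> clock=1.
Op 2: tick 3 -> clock=4.
Op 3: insert b.com -> 10.0.0.3 (expiry=4+7=11). clock=4
Op 4: tick 1 -> clock=5.
Op 5: insert a.com -> 10.0.0.5 (expiry=5+1=6). clock=5
Op 6: insert a.com -> 10.0.0.8 (expiry=5+3=8). clock=5
Op 7: insert a.com -> 10.0.0.7 (expiry=5+7=12). clock=5
Op 8: tick 2 -> clock=7.
Op 9: tick 1 -> clock=8.
Op 10: insert b.com -> 10.0.0.1 (expiry=8+5=13). clock=8
Op 11: tick 2 -> clock=10.
Op 12: tick 4 -> clock=14. purged={a.com,b.com}
Op 13: tick 4 -> clock=18.
Op 14: insert a.com -> 10.0.0.3 (expiry=18+6=24). clock=18
Op 15: tick 4 -> clock=22.
Op 16: insert b.com -> 10.0.0.3 (expiry=22+4=26). clock=22
Final cache (unexpired): {a.com,b.com} -> size=2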